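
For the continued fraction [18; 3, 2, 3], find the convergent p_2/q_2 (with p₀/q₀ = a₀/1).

Using pₖ = aₖpₖ₋₁ + pₖ₋₂, qₖ = aₖqₖ₋₁ + qₖ₋₂ (with p₋₁=1, p₋₂=0, q₋₁=0, q₋₂=1):
  k=0: a=18, p=18, q=1
  k=1: a=3, p=55, q=3
  k=2: a=2, p=128, q=7

128/7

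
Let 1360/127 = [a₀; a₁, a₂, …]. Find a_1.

1360 = 10·127 + 90   →  a_0 = 10
127 = 1·90 + 37   →  a_1 = 1

1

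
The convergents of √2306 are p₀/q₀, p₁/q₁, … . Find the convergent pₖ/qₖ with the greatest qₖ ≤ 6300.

221328/4609

√2306 = [48; 48, 96, …] (period length 2).
Convergents:
  p_0/q_0 = 48/1
  p_1/q_1 = 2305/48
  p_2/q_2 = 221328/4609
  p_3/q_3 = 10626049/221280
q_2 = 4609 ≤ 6300 < 221280 = q_3, so the answer is 221328/4609.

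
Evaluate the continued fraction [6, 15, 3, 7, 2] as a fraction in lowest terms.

4367/720

Using pₖ = aₖpₖ₋₁ + pₖ₋₂ and qₖ = aₖqₖ₋₁ + qₖ₋₂:
  k=0: a=6, p=6, q=1
  k=1: a=15, p=91, q=15
  k=2: a=3, p=279, q=46
  k=3: a=7, p=2044, q=337
  k=4: a=2, p=4367, q=720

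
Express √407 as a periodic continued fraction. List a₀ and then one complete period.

[20; 5, 1, 2, 1, 5, 40]

a₀ = ⌊√407⌋ = 20.
With m₀=0, d₀=1 and mₖ₊₁ = dₖaₖ − mₖ, dₖ₊₁ = (n − mₖ₊₁²)/dₖ, aₖ₊₁ = ⌊(a₀+mₖ₊₁)/dₖ₊₁⌋:
  k=1: m=20, d=7, a=5
  k=2: m=15, d=26, a=1
  k=3: m=11, d=11, a=2
  k=4: m=11, d=26, a=1
  k=5: m=15, d=7, a=5
  k=6: m=20, d=1, a=40
d=1 and a=2a₀=40 at k=6, so the next step gives (m, d) = (20, 7) again — its k=1 value — and the period has length 6.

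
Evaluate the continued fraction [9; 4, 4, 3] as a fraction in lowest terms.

Using pₖ = aₖpₖ₋₁ + pₖ₋₂ and qₖ = aₖqₖ₋₁ + qₖ₋₂:
  k=0: a=9, p=9, q=1
  k=1: a=4, p=37, q=4
  k=2: a=4, p=157, q=17
  k=3: a=3, p=508, q=55

508/55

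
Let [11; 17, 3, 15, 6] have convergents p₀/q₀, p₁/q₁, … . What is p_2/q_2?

Using pₖ = aₖpₖ₋₁ + pₖ₋₂, qₖ = aₖqₖ₋₁ + qₖ₋₂ (with p₋₁=1, p₋₂=0, q₋₁=0, q₋₂=1):
  k=0: a=11, p=11, q=1
  k=1: a=17, p=188, q=17
  k=2: a=3, p=575, q=52

575/52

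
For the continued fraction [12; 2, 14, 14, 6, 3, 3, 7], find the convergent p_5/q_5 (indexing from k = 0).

97853/7839

Using pₖ = aₖpₖ₋₁ + pₖ₋₂, qₖ = aₖqₖ₋₁ + qₖ₋₂ (with p₋₁=1, p₋₂=0, q₋₁=0, q₋₂=1):
  k=0: a=12, p=12, q=1
  k=1: a=2, p=25, q=2
  k=2: a=14, p=362, q=29
  k=3: a=14, p=5093, q=408
  k=4: a=6, p=30920, q=2477
  k=5: a=3, p=97853, q=7839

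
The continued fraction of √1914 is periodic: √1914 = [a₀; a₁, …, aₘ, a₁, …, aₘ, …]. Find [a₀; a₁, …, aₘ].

[43; 1, 2, 1, 86]

a₀ = ⌊√1914⌋ = 43.
With m₀=0, d₀=1 and mₖ₊₁ = dₖaₖ − mₖ, dₖ₊₁ = (n − mₖ₊₁²)/dₖ, aₖ₊₁ = ⌊(a₀+mₖ₊₁)/dₖ₊₁⌋:
  k=1: m=43, d=65, a=1
  k=2: m=22, d=22, a=2
  k=3: m=22, d=65, a=1
  k=4: m=43, d=1, a=86
d=1 and a=2a₀=86 at k=4, so the next step gives (m, d) = (43, 65) again — its k=1 value — and the period has length 4.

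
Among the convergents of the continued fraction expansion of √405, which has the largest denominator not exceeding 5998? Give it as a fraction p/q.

51841/2576

√405 = [20; 8, 40, …] (period length 2).
Convergents:
  p_0/q_0 = 20/1
  p_1/q_1 = 161/8
  p_2/q_2 = 6460/321
  p_3/q_3 = 51841/2576
  p_4/q_4 = 2080100/103361
q_3 = 2576 ≤ 5998 < 103361 = q_4, so the answer is 51841/2576.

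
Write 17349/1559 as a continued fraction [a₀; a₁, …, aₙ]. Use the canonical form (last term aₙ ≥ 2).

[11; 7, 1, 3, 1, 7, 5]

17349 = 11×1559 + 200
1559 = 7×200 + 159
200 = 1×159 + 41
159 = 3×41 + 36
41 = 1×36 + 5
36 = 7×5 + 1
5 = 5×1 + 0  (stop)
So 17349/1559 = [11; 7, 1, 3, 1, 7, 5].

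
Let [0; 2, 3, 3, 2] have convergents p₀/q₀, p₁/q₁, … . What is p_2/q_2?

Using pₖ = aₖpₖ₋₁ + pₖ₋₂, qₖ = aₖqₖ₋₁ + qₖ₋₂ (with p₋₁=1, p₋₂=0, q₋₁=0, q₋₂=1):
  k=0: a=0, p=0, q=1
  k=1: a=2, p=1, q=2
  k=2: a=3, p=3, q=7

3/7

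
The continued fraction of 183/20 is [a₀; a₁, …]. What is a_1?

6

183 = 9·20 + 3   →  a_0 = 9
20 = 6·3 + 2   →  a_1 = 6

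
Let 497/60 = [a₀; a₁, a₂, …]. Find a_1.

497 = 8·60 + 17   →  a_0 = 8
60 = 3·17 + 9   →  a_1 = 3

3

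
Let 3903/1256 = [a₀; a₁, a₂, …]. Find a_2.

3

3903 = 3·1256 + 135   →  a_0 = 3
1256 = 9·135 + 41   →  a_1 = 9
135 = 3·41 + 12   →  a_2 = 3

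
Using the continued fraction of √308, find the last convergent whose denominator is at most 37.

351/20

√308 = [17; 1, 1, 4, 1, 1, 34, …] (period length 6).
Convergents:
  p_0/q_0 = 17/1
  p_1/q_1 = 18/1
  p_2/q_2 = 35/2
  p_3/q_3 = 158/9
  p_4/q_4 = 193/11
  p_5/q_5 = 351/20
  p_6/q_6 = 12127/691
q_5 = 20 ≤ 37 < 691 = q_6, so the answer is 351/20.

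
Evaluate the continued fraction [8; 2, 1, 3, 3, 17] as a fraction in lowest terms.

Using pₖ = aₖpₖ₋₁ + pₖ₋₂ and qₖ = aₖqₖ₋₁ + qₖ₋₂:
  k=0: a=8, p=8, q=1
  k=1: a=2, p=17, q=2
  k=2: a=1, p=25, q=3
  k=3: a=3, p=92, q=11
  k=4: a=3, p=301, q=36
  k=5: a=17, p=5209, q=623

5209/623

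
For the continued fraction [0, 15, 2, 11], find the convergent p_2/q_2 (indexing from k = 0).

2/31

Using pₖ = aₖpₖ₋₁ + pₖ₋₂, qₖ = aₖqₖ₋₁ + qₖ₋₂ (with p₋₁=1, p₋₂=0, q₋₁=0, q₋₂=1):
  k=0: a=0, p=0, q=1
  k=1: a=15, p=1, q=15
  k=2: a=2, p=2, q=31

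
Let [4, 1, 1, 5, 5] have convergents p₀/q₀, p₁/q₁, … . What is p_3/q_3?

Using pₖ = aₖpₖ₋₁ + pₖ₋₂, qₖ = aₖqₖ₋₁ + qₖ₋₂ (with p₋₁=1, p₋₂=0, q₋₁=0, q₋₂=1):
  k=0: a=4, p=4, q=1
  k=1: a=1, p=5, q=1
  k=2: a=1, p=9, q=2
  k=3: a=5, p=50, q=11

50/11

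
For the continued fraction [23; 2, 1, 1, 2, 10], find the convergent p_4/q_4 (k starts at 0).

Using pₖ = aₖpₖ₋₁ + pₖ₋₂, qₖ = aₖqₖ₋₁ + qₖ₋₂ (with p₋₁=1, p₋₂=0, q₋₁=0, q₋₂=1):
  k=0: a=23, p=23, q=1
  k=1: a=2, p=47, q=2
  k=2: a=1, p=70, q=3
  k=3: a=1, p=117, q=5
  k=4: a=2, p=304, q=13

304/13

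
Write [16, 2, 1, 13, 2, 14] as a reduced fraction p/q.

20116/1231

Using pₖ = aₖpₖ₋₁ + pₖ₋₂ and qₖ = aₖqₖ₋₁ + qₖ₋₂:
  k=0: a=16, p=16, q=1
  k=1: a=2, p=33, q=2
  k=2: a=1, p=49, q=3
  k=3: a=13, p=670, q=41
  k=4: a=2, p=1389, q=85
  k=5: a=14, p=20116, q=1231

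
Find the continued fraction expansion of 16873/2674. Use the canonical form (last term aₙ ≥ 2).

[6; 3, 4, 2, 3, 4, 6]

16873 = 6×2674 + 829
2674 = 3×829 + 187
829 = 4×187 + 81
187 = 2×81 + 25
81 = 3×25 + 6
25 = 4×6 + 1
6 = 6×1 + 0  (stop)
So 16873/2674 = [6; 3, 4, 2, 3, 4, 6].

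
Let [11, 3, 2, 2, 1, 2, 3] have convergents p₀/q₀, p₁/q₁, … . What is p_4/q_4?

Using pₖ = aₖpₖ₋₁ + pₖ₋₂, qₖ = aₖqₖ₋₁ + qₖ₋₂ (with p₋₁=1, p₋₂=0, q₋₁=0, q₋₂=1):
  k=0: a=11, p=11, q=1
  k=1: a=3, p=34, q=3
  k=2: a=2, p=79, q=7
  k=3: a=2, p=192, q=17
  k=4: a=1, p=271, q=24

271/24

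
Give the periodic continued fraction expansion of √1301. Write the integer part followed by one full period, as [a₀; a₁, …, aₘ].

[36; 14, 2, 2, 2, 2, 14, 72]

a₀ = ⌊√1301⌋ = 36.
With m₀=0, d₀=1 and mₖ₊₁ = dₖaₖ − mₖ, dₖ₊₁ = (n − mₖ₊₁²)/dₖ, aₖ₊₁ = ⌊(a₀+mₖ₊₁)/dₖ₊₁⌋:
  k=1: m=36, d=5, a=14
  k=2: m=34, d=29, a=2
  k=3: m=24, d=25, a=2
  k=4: m=26, d=25, a=2
  k=5: m=24, d=29, a=2
  k=6: m=34, d=5, a=14
  k=7: m=36, d=1, a=72
d=1 and a=2a₀=72 at k=7, so the next step gives (m, d) = (36, 5) again — its k=1 value — and the period has length 7.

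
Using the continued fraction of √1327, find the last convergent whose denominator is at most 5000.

65024/1785

√1327 = [36; 2, 2, 1, 35, 1, 2, 2, 72, …] (period length 8).
Convergents:
  p_0/q_0 = 36/1
  p_1/q_1 = 73/2
  p_2/q_2 = 182/5
  p_3/q_3 = 255/7
  p_4/q_4 = 9107/250
  p_5/q_5 = 9362/257
  p_6/q_6 = 27831/764
  p_7/q_7 = 65024/1785
  p_8/q_8 = 4709559/129284
q_7 = 1785 ≤ 5000 < 129284 = q_8, so the answer is 65024/1785.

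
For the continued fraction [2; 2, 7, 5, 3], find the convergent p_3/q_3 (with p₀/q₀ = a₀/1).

190/77

Using pₖ = aₖpₖ₋₁ + pₖ₋₂, qₖ = aₖqₖ₋₁ + qₖ₋₂ (with p₋₁=1, p₋₂=0, q₋₁=0, q₋₂=1):
  k=0: a=2, p=2, q=1
  k=1: a=2, p=5, q=2
  k=2: a=7, p=37, q=15
  k=3: a=5, p=190, q=77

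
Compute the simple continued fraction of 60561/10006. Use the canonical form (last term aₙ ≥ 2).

[6; 19, 16, 1, 14, 2]

60561 = 6×10006 + 525
10006 = 19×525 + 31
525 = 16×31 + 29
31 = 1×29 + 2
29 = 14×2 + 1
2 = 2×1 + 0  (stop)
So 60561/10006 = [6; 19, 16, 1, 14, 2].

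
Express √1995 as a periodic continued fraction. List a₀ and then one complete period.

a₀ = ⌊√1995⌋ = 44.
With m₀=0, d₀=1 and mₖ₊₁ = dₖaₖ − mₖ, dₖ₊₁ = (n − mₖ₊₁²)/dₖ, aₖ₊₁ = ⌊(a₀+mₖ₊₁)/dₖ₊₁⌋:
  k=1: m=44, d=59, a=1
  k=2: m=15, d=30, a=1
  k=3: m=15, d=59, a=1
  k=4: m=44, d=1, a=88
d=1 and a=2a₀=88 at k=4, so the next step gives (m, d) = (44, 59) again — its k=1 value — and the period has length 4.

[44; 1, 1, 1, 88]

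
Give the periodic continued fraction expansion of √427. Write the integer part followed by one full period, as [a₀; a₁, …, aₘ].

a₀ = ⌊√427⌋ = 20.
With m₀=0, d₀=1 and mₖ₊₁ = dₖaₖ − mₖ, dₖ₊₁ = (n − mₖ₊₁²)/dₖ, aₖ₊₁ = ⌊(a₀+mₖ₊₁)/dₖ₊₁⌋:
  k=1: m=20, d=27, a=1
  k=2: m=7, d=14, a=1
  k=3: m=7, d=27, a=1
  k=4: m=20, d=1, a=40
d=1 and a=2a₀=40 at k=4, so the next step gives (m, d) = (20, 27) again — its k=1 value — and the period has length 4.

[20; 1, 1, 1, 40]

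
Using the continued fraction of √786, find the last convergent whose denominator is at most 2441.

√786 = [28; 28, 56, …] (period length 2).
Convergents:
  p_0/q_0 = 28/1
  p_1/q_1 = 785/28
  p_2/q_2 = 43988/1569
  p_3/q_3 = 1232449/43960
q_2 = 1569 ≤ 2441 < 43960 = q_3, so the answer is 43988/1569.

43988/1569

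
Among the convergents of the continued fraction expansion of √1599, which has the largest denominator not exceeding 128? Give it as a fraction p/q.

√1599 = [39; 1, 78, …] (period length 2).
Convergents:
  p_0/q_0 = 39/1
  p_1/q_1 = 40/1
  p_2/q_2 = 3159/79
  p_3/q_3 = 3199/80
  p_4/q_4 = 252681/6319
q_3 = 80 ≤ 128 < 6319 = q_4, so the answer is 3199/80.

3199/80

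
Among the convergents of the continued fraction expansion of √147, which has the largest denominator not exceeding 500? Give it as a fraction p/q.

√147 = [12; 8, 24, …] (period length 2).
Convergents:
  p_0/q_0 = 12/1
  p_1/q_1 = 97/8
  p_2/q_2 = 2340/193
  p_3/q_3 = 18817/1552
q_2 = 193 ≤ 500 < 1552 = q_3, so the answer is 2340/193.

2340/193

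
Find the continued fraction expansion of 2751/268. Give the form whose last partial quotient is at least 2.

2751 = 10*268 + 71
268 = 3*71 + 55
71 = 1*55 + 16
55 = 3*16 + 7
16 = 2*7 + 2
7 = 3*2 + 1
2 = 2*1 + 0  (stop)
So 2751/268 = [10; 3, 1, 3, 2, 3, 2].

[10; 3, 1, 3, 2, 3, 2]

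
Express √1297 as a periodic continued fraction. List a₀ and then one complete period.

[36; 72]

a₀ = ⌊√1297⌋ = 36.
With m₀=0, d₀=1 and mₖ₊₁ = dₖaₖ − mₖ, dₖ₊₁ = (n − mₖ₊₁²)/dₖ, aₖ₊₁ = ⌊(a₀+mₖ₊₁)/dₖ₊₁⌋:
  k=1: m=36, d=1, a=72
d=1 and a=2a₀=72 at k=1, so the next step gives (m, d) = (36, 1) again — its k=1 value — and the period has length 1.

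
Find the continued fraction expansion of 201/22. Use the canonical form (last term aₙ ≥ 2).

201 = 9*22 + 3
22 = 7*3 + 1
3 = 3*1 + 0  (stop)
So 201/22 = [9; 7, 3].

[9; 7, 3]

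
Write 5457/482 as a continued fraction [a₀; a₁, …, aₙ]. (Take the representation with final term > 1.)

5457 = 11·482 + 155
482 = 3·155 + 17
155 = 9·17 + 2
17 = 8·2 + 1
2 = 2·1 + 0  (stop)
So 5457/482 = [11; 3, 9, 8, 2].

[11; 3, 9, 8, 2]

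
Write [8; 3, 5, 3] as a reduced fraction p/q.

424/51

Fold from the inside: start with 3/1.
  5 + 1/3 = 16/3
  3 + 3/16 = 51/16
  8 + 16/51 = 424/51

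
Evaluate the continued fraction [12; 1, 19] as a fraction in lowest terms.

Fold from the inside: start with 19/1.
  1 + 1/19 = 20/19
  12 + 19/20 = 259/20

259/20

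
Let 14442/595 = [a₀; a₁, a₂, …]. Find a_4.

17

14442 = 24·595 + 162   →  a_0 = 24
595 = 3·162 + 109   →  a_1 = 3
162 = 1·109 + 53   →  a_2 = 1
109 = 2·53 + 3   →  a_3 = 2
53 = 17·3 + 2   →  a_4 = 17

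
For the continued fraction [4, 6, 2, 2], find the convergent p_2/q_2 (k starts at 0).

54/13

Using pₖ = aₖpₖ₋₁ + pₖ₋₂, qₖ = aₖqₖ₋₁ + qₖ₋₂ (with p₋₁=1, p₋₂=0, q₋₁=0, q₋₂=1):
  k=0: a=4, p=4, q=1
  k=1: a=6, p=25, q=6
  k=2: a=2, p=54, q=13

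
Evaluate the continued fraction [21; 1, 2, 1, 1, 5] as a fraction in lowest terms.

Fold from the inside: start with 5/1.
  1 + 1/5 = 6/5
  1 + 5/6 = 11/6
  2 + 6/11 = 28/11
  1 + 11/28 = 39/28
  21 + 28/39 = 847/39

847/39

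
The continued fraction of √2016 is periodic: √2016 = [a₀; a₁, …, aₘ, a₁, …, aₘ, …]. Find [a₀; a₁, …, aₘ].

a₀ = ⌊√2016⌋ = 44.
With m₀=0, d₀=1 and mₖ₊₁ = dₖaₖ − mₖ, dₖ₊₁ = (n − mₖ₊₁²)/dₖ, aₖ₊₁ = ⌊(a₀+mₖ₊₁)/dₖ₊₁⌋:
  k=1: m=44, d=80, a=1
  k=2: m=36, d=9, a=8
  k=3: m=36, d=80, a=1
  k=4: m=44, d=1, a=88
d=1 and a=2a₀=88 at k=4, so the next step gives (m, d) = (44, 80) again — its k=1 value — and the period has length 4.

[44; 1, 8, 1, 88]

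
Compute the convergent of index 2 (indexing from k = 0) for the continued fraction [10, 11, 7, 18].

787/78

Using pₖ = aₖpₖ₋₁ + pₖ₋₂, qₖ = aₖqₖ₋₁ + qₖ₋₂ (with p₋₁=1, p₋₂=0, q₋₁=0, q₋₂=1):
  k=0: a=10, p=10, q=1
  k=1: a=11, p=111, q=11
  k=2: a=7, p=787, q=78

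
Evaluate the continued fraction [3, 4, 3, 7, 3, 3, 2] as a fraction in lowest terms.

Fold from the inside: start with 2/1.
  3 + 1/2 = 7/2
  3 + 2/7 = 23/7
  7 + 7/23 = 168/23
  3 + 23/168 = 527/168
  4 + 168/527 = 2276/527
  3 + 527/2276 = 7355/2276

7355/2276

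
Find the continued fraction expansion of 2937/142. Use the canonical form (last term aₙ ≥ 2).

[20; 1, 2, 6, 2, 3]

2937 = 20×142 + 97
142 = 1×97 + 45
97 = 2×45 + 7
45 = 6×7 + 3
7 = 2×3 + 1
3 = 3×1 + 0  (stop)
So 2937/142 = [20; 1, 2, 6, 2, 3].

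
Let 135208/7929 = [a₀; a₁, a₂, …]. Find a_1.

19

135208 = 17·7929 + 415   →  a_0 = 17
7929 = 19·415 + 44   →  a_1 = 19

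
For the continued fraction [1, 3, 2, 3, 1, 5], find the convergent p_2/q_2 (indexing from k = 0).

Using pₖ = aₖpₖ₋₁ + pₖ₋₂, qₖ = aₖqₖ₋₁ + qₖ₋₂ (with p₋₁=1, p₋₂=0, q₋₁=0, q₋₂=1):
  k=0: a=1, p=1, q=1
  k=1: a=3, p=4, q=3
  k=2: a=2, p=9, q=7

9/7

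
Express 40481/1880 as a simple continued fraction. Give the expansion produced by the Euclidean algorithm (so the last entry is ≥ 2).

[21; 1, 1, 7, 4, 1, 7, 3]

40481 = 21*1880 + 1001
1880 = 1*1001 + 879
1001 = 1*879 + 122
879 = 7*122 + 25
122 = 4*25 + 22
25 = 1*22 + 3
22 = 7*3 + 1
3 = 3*1 + 0  (stop)
So 40481/1880 = [21; 1, 1, 7, 4, 1, 7, 3].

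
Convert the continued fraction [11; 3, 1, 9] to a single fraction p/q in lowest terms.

Using pₖ = aₖpₖ₋₁ + pₖ₋₂ and qₖ = aₖqₖ₋₁ + qₖ₋₂:
  k=0: a=11, p=11, q=1
  k=1: a=3, p=34, q=3
  k=2: a=1, p=45, q=4
  k=3: a=9, p=439, q=39

439/39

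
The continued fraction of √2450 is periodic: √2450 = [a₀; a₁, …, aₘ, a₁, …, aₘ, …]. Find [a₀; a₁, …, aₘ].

a₀ = ⌊√2450⌋ = 49.
With m₀=0, d₀=1 and mₖ₊₁ = dₖaₖ − mₖ, dₖ₊₁ = (n − mₖ₊₁²)/dₖ, aₖ₊₁ = ⌊(a₀+mₖ₊₁)/dₖ₊₁⌋:
  k=1: m=49, d=49, a=2
  k=2: m=49, d=1, a=98
d=1 and a=2a₀=98 at k=2, so the next step gives (m, d) = (49, 49) again — its k=1 value — and the period has length 2.

[49; 2, 98]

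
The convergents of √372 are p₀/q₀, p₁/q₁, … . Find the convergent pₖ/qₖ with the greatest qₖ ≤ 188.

√372 = [19; 3, 2, 12, 2, 3, 38, …] (period length 6).
Convergents:
  p_0/q_0 = 19/1
  p_1/q_1 = 58/3
  p_2/q_2 = 135/7
  p_3/q_3 = 1678/87
  p_4/q_4 = 3491/181
  p_5/q_5 = 12151/630
q_4 = 181 ≤ 188 < 630 = q_5, so the answer is 3491/181.

3491/181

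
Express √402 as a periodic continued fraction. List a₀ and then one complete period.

a₀ = ⌊√402⌋ = 20.

[20; 20, 40]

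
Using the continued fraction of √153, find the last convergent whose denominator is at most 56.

√153 = [12; 2, 1, 2, 2, 2, 1, 2, 24, …] (period length 8).
Convergents:
  p_0/q_0 = 12/1
  p_1/q_1 = 25/2
  p_2/q_2 = 37/3
  p_3/q_3 = 99/8
  p_4/q_4 = 235/19
  p_5/q_5 = 569/46
  p_6/q_6 = 804/65
q_5 = 46 ≤ 56 < 65 = q_6, so the answer is 569/46.

569/46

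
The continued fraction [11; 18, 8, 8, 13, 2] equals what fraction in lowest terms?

354827/32096

Fold from the inside: start with 2/1.
  13 + 1/2 = 27/2
  8 + 2/27 = 218/27
  8 + 27/218 = 1771/218
  18 + 218/1771 = 32096/1771
  11 + 1771/32096 = 354827/32096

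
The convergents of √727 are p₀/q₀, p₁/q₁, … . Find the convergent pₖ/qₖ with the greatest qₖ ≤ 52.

728/27

√727 = [26; 1, 25, 1, 52, …] (period length 4).
Convergents:
  p_0/q_0 = 26/1
  p_1/q_1 = 27/1
  p_2/q_2 = 701/26
  p_3/q_3 = 728/27
  p_4/q_4 = 38557/1430
q_3 = 27 ≤ 52 < 1430 = q_4, so the answer is 728/27.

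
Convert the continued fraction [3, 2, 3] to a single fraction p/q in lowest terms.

24/7

Fold from the inside: start with 3/1.
  2 + 1/3 = 7/3
  3 + 3/7 = 24/7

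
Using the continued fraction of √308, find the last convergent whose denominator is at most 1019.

√308 = [17; 1, 1, 4, 1, 1, 34, …] (period length 6).
Convergents:
  p_0/q_0 = 17/1
  p_1/q_1 = 18/1
  p_2/q_2 = 35/2
  p_3/q_3 = 158/9
  p_4/q_4 = 193/11
  p_5/q_5 = 351/20
  p_6/q_6 = 12127/691
  p_7/q_7 = 12478/711
  p_8/q_8 = 24605/1402
q_7 = 711 ≤ 1019 < 1402 = q_8, so the answer is 12478/711.

12478/711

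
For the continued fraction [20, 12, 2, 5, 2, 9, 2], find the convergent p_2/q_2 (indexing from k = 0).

Using pₖ = aₖpₖ₋₁ + pₖ₋₂, qₖ = aₖqₖ₋₁ + qₖ₋₂ (with p₋₁=1, p₋₂=0, q₋₁=0, q₋₂=1):
  k=0: a=20, p=20, q=1
  k=1: a=12, p=241, q=12
  k=2: a=2, p=502, q=25

502/25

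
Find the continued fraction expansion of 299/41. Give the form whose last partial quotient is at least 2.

[7; 3, 2, 2, 2]

299 = 7·41 + 12
41 = 3·12 + 5
12 = 2·5 + 2
5 = 2·2 + 1
2 = 2·1 + 0  (stop)
So 299/41 = [7; 3, 2, 2, 2].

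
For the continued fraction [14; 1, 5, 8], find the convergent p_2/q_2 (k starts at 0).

Using pₖ = aₖpₖ₋₁ + pₖ₋₂, qₖ = aₖqₖ₋₁ + qₖ₋₂ (with p₋₁=1, p₋₂=0, q₋₁=0, q₋₂=1):
  k=0: a=14, p=14, q=1
  k=1: a=1, p=15, q=1
  k=2: a=5, p=89, q=6

89/6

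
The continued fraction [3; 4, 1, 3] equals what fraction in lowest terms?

Fold from the inside: start with 3/1.
  1 + 1/3 = 4/3
  4 + 3/4 = 19/4
  3 + 4/19 = 61/19

61/19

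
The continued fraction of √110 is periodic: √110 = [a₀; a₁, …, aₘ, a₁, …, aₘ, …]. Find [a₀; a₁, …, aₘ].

[10; 2, 20]

a₀ = ⌊√110⌋ = 10.
With m₀=0, d₀=1 and mₖ₊₁ = dₖaₖ − mₖ, dₖ₊₁ = (n − mₖ₊₁²)/dₖ, aₖ₊₁ = ⌊(a₀+mₖ₊₁)/dₖ₊₁⌋:
  k=1: m=10, d=10, a=2
  k=2: m=10, d=1, a=20
d=1 and a=2a₀=20 at k=2, so the next step gives (m, d) = (10, 10) again — its k=1 value — and the period has length 2.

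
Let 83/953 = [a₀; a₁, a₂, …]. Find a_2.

83 = 0·953 + 83   →  a_0 = 0
953 = 11·83 + 40   →  a_1 = 11
83 = 2·40 + 3   →  a_2 = 2

2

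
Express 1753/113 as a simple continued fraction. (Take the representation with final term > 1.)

[15; 1, 1, 18, 3]

1753 = 15*113 + 58
113 = 1*58 + 55
58 = 1*55 + 3
55 = 18*3 + 1
3 = 3*1 + 0  (stop)
So 1753/113 = [15; 1, 1, 18, 3].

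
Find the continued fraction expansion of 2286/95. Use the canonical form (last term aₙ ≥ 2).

[24; 15, 1, 5]

2286 = 24×95 + 6
95 = 15×6 + 5
6 = 1×5 + 1
5 = 5×1 + 0  (stop)
So 2286/95 = [24; 15, 1, 5].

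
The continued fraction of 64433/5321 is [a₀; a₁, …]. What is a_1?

9

64433 = 12·5321 + 581   →  a_0 = 12
5321 = 9·581 + 92   →  a_1 = 9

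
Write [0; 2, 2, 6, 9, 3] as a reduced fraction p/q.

Using pₖ = aₖpₖ₋₁ + pₖ₋₂ and qₖ = aₖqₖ₋₁ + qₖ₋₂:
  k=0: a=0, p=0, q=1
  k=1: a=2, p=1, q=2
  k=2: a=2, p=2, q=5
  k=3: a=6, p=13, q=32
  k=4: a=9, p=119, q=293
  k=5: a=3, p=370, q=911

370/911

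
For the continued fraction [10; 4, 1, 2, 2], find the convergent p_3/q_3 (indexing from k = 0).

Using pₖ = aₖpₖ₋₁ + pₖ₋₂, qₖ = aₖqₖ₋₁ + qₖ₋₂ (with p₋₁=1, p₋₂=0, q₋₁=0, q₋₂=1):
  k=0: a=10, p=10, q=1
  k=1: a=4, p=41, q=4
  k=2: a=1, p=51, q=5
  k=3: a=2, p=143, q=14

143/14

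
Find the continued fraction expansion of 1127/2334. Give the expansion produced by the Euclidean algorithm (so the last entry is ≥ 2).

[0; 2, 14, 11, 2, 3]

1127 = 0·2334 + 1127
2334 = 2·1127 + 80
1127 = 14·80 + 7
80 = 11·7 + 3
7 = 2·3 + 1
3 = 3·1 + 0  (stop)
So 1127/2334 = [0; 2, 14, 11, 2, 3].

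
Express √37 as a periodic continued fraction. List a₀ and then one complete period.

[6; 12]

a₀ = ⌊√37⌋ = 6.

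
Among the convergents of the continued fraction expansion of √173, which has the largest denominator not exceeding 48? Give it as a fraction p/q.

171/13

√173 = [13; 6, 1, 1, 6, 26, …] (period length 5).
Convergents:
  p_0/q_0 = 13/1
  p_1/q_1 = 79/6
  p_2/q_2 = 92/7
  p_3/q_3 = 171/13
  p_4/q_4 = 1118/85
q_3 = 13 ≤ 48 < 85 = q_4, so the answer is 171/13.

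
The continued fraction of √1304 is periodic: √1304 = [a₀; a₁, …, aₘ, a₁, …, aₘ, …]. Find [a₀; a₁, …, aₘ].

a₀ = ⌊√1304⌋ = 36.
With m₀=0, d₀=1 and mₖ₊₁ = dₖaₖ − mₖ, dₖ₊₁ = (n − mₖ₊₁²)/dₖ, aₖ₊₁ = ⌊(a₀+mₖ₊₁)/dₖ₊₁⌋:
  k=1: m=36, d=8, a=9
  k=2: m=36, d=1, a=72
d=1 and a=2a₀=72 at k=2, so the next step gives (m, d) = (36, 8) again — its k=1 value — and the period has length 2.

[36; 9, 72]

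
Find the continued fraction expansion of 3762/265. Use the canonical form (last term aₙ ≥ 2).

[14; 5, 10, 2, 2]

3762 = 14×265 + 52
265 = 5×52 + 5
52 = 10×5 + 2
5 = 2×2 + 1
2 = 2×1 + 0  (stop)
So 3762/265 = [14; 5, 10, 2, 2].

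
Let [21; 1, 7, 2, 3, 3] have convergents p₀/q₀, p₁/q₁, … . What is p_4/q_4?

1291/59

Using pₖ = aₖpₖ₋₁ + pₖ₋₂, qₖ = aₖqₖ₋₁ + qₖ₋₂ (with p₋₁=1, p₋₂=0, q₋₁=0, q₋₂=1):
  k=0: a=21, p=21, q=1
  k=1: a=1, p=22, q=1
  k=2: a=7, p=175, q=8
  k=3: a=2, p=372, q=17
  k=4: a=3, p=1291, q=59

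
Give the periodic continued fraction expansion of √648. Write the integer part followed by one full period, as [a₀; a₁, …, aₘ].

[25; 2, 5, 6, 5, 2, 50]

a₀ = ⌊√648⌋ = 25.
With m₀=0, d₀=1 and mₖ₊₁ = dₖaₖ − mₖ, dₖ₊₁ = (n − mₖ₊₁²)/dₖ, aₖ₊₁ = ⌊(a₀+mₖ₊₁)/dₖ₊₁⌋:
  k=1: m=25, d=23, a=2
  k=2: m=21, d=9, a=5
  k=3: m=24, d=8, a=6
  k=4: m=24, d=9, a=5
  k=5: m=21, d=23, a=2
  k=6: m=25, d=1, a=50
d=1 and a=2a₀=50 at k=6, so the next step gives (m, d) = (25, 23) again — its k=1 value — and the period has length 6.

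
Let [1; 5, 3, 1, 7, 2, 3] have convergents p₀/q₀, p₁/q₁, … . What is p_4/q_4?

Using pₖ = aₖpₖ₋₁ + pₖ₋₂, qₖ = aₖqₖ₋₁ + qₖ₋₂ (with p₋₁=1, p₋₂=0, q₋₁=0, q₋₂=1):
  k=0: a=1, p=1, q=1
  k=1: a=5, p=6, q=5
  k=2: a=3, p=19, q=16
  k=3: a=1, p=25, q=21
  k=4: a=7, p=194, q=163

194/163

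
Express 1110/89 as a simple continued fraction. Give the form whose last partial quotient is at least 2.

[12; 2, 8, 2, 2]

1110 = 12×89 + 42
89 = 2×42 + 5
42 = 8×5 + 2
5 = 2×2 + 1
2 = 2×1 + 0  (stop)
So 1110/89 = [12; 2, 8, 2, 2].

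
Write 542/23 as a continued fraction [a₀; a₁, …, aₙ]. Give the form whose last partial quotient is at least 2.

[23; 1, 1, 3, 3]

542 = 23*23 + 13
23 = 1*13 + 10
13 = 1*10 + 3
10 = 3*3 + 1
3 = 3*1 + 0  (stop)
So 542/23 = [23; 1, 1, 3, 3].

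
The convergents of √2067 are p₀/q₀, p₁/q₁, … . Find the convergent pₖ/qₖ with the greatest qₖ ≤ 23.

√2067 = [45; 2, 6, 2, 90, …] (period length 4).
Convergents:
  p_0/q_0 = 45/1
  p_1/q_1 = 91/2
  p_2/q_2 = 591/13
  p_3/q_3 = 1273/28
q_2 = 13 ≤ 23 < 28 = q_3, so the answer is 591/13.

591/13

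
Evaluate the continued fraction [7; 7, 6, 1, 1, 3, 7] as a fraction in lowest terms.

Fold from the inside: start with 7/1.
  3 + 1/7 = 22/7
  1 + 7/22 = 29/22
  1 + 22/29 = 51/29
  6 + 29/51 = 335/51
  7 + 51/335 = 2396/335
  7 + 335/2396 = 17107/2396

17107/2396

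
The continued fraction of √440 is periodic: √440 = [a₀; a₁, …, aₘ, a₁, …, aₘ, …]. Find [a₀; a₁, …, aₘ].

a₀ = ⌊√440⌋ = 20.
With m₀=0, d₀=1 and mₖ₊₁ = dₖaₖ − mₖ, dₖ₊₁ = (n − mₖ₊₁²)/dₖ, aₖ₊₁ = ⌊(a₀+mₖ₊₁)/dₖ₊₁⌋:
  k=1: m=20, d=40, a=1
  k=2: m=20, d=1, a=40
d=1 and a=2a₀=40 at k=2, so the next step gives (m, d) = (20, 40) again — its k=1 value — and the period has length 2.

[20; 1, 40]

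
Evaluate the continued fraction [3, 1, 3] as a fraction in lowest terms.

15/4

Fold from the inside: start with 3/1.
  1 + 1/3 = 4/3
  3 + 3/4 = 15/4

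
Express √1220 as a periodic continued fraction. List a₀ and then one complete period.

[34; 1, 12, 1, 68]

a₀ = ⌊√1220⌋ = 34.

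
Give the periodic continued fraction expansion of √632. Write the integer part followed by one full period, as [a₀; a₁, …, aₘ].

[25; 7, 6, 7, 50]

a₀ = ⌊√632⌋ = 25.
With m₀=0, d₀=1 and mₖ₊₁ = dₖaₖ − mₖ, dₖ₊₁ = (n − mₖ₊₁²)/dₖ, aₖ₊₁ = ⌊(a₀+mₖ₊₁)/dₖ₊₁⌋:
  k=1: m=25, d=7, a=7
  k=2: m=24, d=8, a=6
  k=3: m=24, d=7, a=7
  k=4: m=25, d=1, a=50
d=1 and a=2a₀=50 at k=4, so the next step gives (m, d) = (25, 7) again — its k=1 value — and the period has length 4.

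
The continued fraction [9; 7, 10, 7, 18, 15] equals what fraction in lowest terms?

Using pₖ = aₖpₖ₋₁ + pₖ₋₂ and qₖ = aₖqₖ₋₁ + qₖ₋₂:
  k=0: a=9, p=9, q=1
  k=1: a=7, p=64, q=7
  k=2: a=10, p=649, q=71
  k=3: a=7, p=4607, q=504
  k=4: a=18, p=83575, q=9143
  k=5: a=15, p=1258232, q=137649

1258232/137649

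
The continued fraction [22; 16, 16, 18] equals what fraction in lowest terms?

102413/4642

Using pₖ = aₖpₖ₋₁ + pₖ₋₂ and qₖ = aₖqₖ₋₁ + qₖ₋₂:
  k=0: a=22, p=22, q=1
  k=1: a=16, p=353, q=16
  k=2: a=16, p=5670, q=257
  k=3: a=18, p=102413, q=4642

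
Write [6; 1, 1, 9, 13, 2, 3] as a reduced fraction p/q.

Using pₖ = aₖpₖ₋₁ + pₖ₋₂ and qₖ = aₖqₖ₋₁ + qₖ₋₂:
  k=0: a=6, p=6, q=1
  k=1: a=1, p=7, q=1
  k=2: a=1, p=13, q=2
  k=3: a=9, p=124, q=19
  k=4: a=13, p=1625, q=249
  k=5: a=2, p=3374, q=517
  k=6: a=3, p=11747, q=1800

11747/1800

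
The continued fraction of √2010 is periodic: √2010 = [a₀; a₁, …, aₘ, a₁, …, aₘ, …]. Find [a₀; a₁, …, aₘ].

a₀ = ⌊√2010⌋ = 44.
With m₀=0, d₀=1 and mₖ₊₁ = dₖaₖ − mₖ, dₖ₊₁ = (n − mₖ₊₁²)/dₖ, aₖ₊₁ = ⌊(a₀+mₖ₊₁)/dₖ₊₁⌋:
  k=1: m=44, d=74, a=1
  k=2: m=30, d=15, a=4
  k=3: m=30, d=74, a=1
  k=4: m=44, d=1, a=88
d=1 and a=2a₀=88 at k=4, so the next step gives (m, d) = (44, 74) again — its k=1 value — and the period has length 4.

[44; 1, 4, 1, 88]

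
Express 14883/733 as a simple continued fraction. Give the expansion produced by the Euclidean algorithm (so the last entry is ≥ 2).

[20; 3, 3, 2, 15, 2]

14883 = 20×733 + 223
733 = 3×223 + 64
223 = 3×64 + 31
64 = 2×31 + 2
31 = 15×2 + 1
2 = 2×1 + 0  (stop)
So 14883/733 = [20; 3, 3, 2, 15, 2].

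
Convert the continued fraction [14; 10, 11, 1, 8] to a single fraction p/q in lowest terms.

15213/1079

Fold from the inside: start with 8/1.
  1 + 1/8 = 9/8
  11 + 8/9 = 107/9
  10 + 9/107 = 1079/107
  14 + 107/1079 = 15213/1079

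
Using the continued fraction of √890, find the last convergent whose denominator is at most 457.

√890 = [29; 1, 4, 1, 58, …] (period length 4).
Convergents:
  p_0/q_0 = 29/1
  p_1/q_1 = 30/1
  p_2/q_2 = 149/5
  p_3/q_3 = 179/6
  p_4/q_4 = 10531/353
  p_5/q_5 = 10710/359
  p_6/q_6 = 53371/1789
q_5 = 359 ≤ 457 < 1789 = q_6, so the answer is 10710/359.

10710/359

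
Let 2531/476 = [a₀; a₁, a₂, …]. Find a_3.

2531 = 5·476 + 151   →  a_0 = 5
476 = 3·151 + 23   →  a_1 = 3
151 = 6·23 + 13   →  a_2 = 6
23 = 1·13 + 10   →  a_3 = 1

1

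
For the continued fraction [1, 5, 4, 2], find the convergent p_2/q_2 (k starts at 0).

Using pₖ = aₖpₖ₋₁ + pₖ₋₂, qₖ = aₖqₖ₋₁ + qₖ₋₂ (with p₋₁=1, p₋₂=0, q₋₁=0, q₋₂=1):
  k=0: a=1, p=1, q=1
  k=1: a=5, p=6, q=5
  k=2: a=4, p=25, q=21

25/21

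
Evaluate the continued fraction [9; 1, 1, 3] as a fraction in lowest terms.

Using pₖ = aₖpₖ₋₁ + pₖ₋₂ and qₖ = aₖqₖ₋₁ + qₖ₋₂:
  k=0: a=9, p=9, q=1
  k=1: a=1, p=10, q=1
  k=2: a=1, p=19, q=2
  k=3: a=3, p=67, q=7

67/7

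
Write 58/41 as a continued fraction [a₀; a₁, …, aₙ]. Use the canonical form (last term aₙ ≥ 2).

[1; 2, 2, 2, 3]

58 = 1*41 + 17
41 = 2*17 + 7
17 = 2*7 + 3
7 = 2*3 + 1
3 = 3*1 + 0  (stop)
So 58/41 = [1; 2, 2, 2, 3].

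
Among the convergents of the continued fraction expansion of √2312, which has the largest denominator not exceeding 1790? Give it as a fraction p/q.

√2312 = [48; 12, 96, …] (period length 2).
Convergents:
  p_0/q_0 = 48/1
  p_1/q_1 = 577/12
  p_2/q_2 = 55440/1153
  p_3/q_3 = 665857/13848
q_2 = 1153 ≤ 1790 < 13848 = q_3, so the answer is 55440/1153.

55440/1153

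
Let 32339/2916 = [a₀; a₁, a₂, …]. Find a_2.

32339 = 11·2916 + 263   →  a_0 = 11
2916 = 11·263 + 23   →  a_1 = 11
263 = 11·23 + 10   →  a_2 = 11

11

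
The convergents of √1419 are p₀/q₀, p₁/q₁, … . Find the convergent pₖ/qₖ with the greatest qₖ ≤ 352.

12770/339

√1419 = [37; 1, 2, 37, 2, 1, 74, …] (period length 6).
Convergents:
  p_0/q_0 = 37/1
  p_1/q_1 = 38/1
  p_2/q_2 = 113/3
  p_3/q_3 = 4219/112
  p_4/q_4 = 8551/227
  p_5/q_5 = 12770/339
  p_6/q_6 = 953531/25313
q_5 = 339 ≤ 352 < 25313 = q_6, so the answer is 12770/339.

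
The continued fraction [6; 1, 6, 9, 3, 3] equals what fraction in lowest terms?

4534/661

Fold from the inside: start with 3/1.
  3 + 1/3 = 10/3
  9 + 3/10 = 93/10
  6 + 10/93 = 568/93
  1 + 93/568 = 661/568
  6 + 568/661 = 4534/661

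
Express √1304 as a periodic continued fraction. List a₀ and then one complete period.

a₀ = ⌊√1304⌋ = 36.
With m₀=0, d₀=1 and mₖ₊₁ = dₖaₖ − mₖ, dₖ₊₁ = (n − mₖ₊₁²)/dₖ, aₖ₊₁ = ⌊(a₀+mₖ₊₁)/dₖ₊₁⌋:
  k=1: m=36, d=8, a=9
  k=2: m=36, d=1, a=72
d=1 and a=2a₀=72 at k=2, so the next step gives (m, d) = (36, 8) again — its k=1 value — and the period has length 2.

[36; 9, 72]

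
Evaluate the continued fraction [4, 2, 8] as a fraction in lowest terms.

76/17

Fold from the inside: start with 8/1.
  2 + 1/8 = 17/8
  4 + 8/17 = 76/17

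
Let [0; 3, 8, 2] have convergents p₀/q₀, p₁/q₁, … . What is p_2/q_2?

Using pₖ = aₖpₖ₋₁ + pₖ₋₂, qₖ = aₖqₖ₋₁ + qₖ₋₂ (with p₋₁=1, p₋₂=0, q₋₁=0, q₋₂=1):
  k=0: a=0, p=0, q=1
  k=1: a=3, p=1, q=3
  k=2: a=8, p=8, q=25

8/25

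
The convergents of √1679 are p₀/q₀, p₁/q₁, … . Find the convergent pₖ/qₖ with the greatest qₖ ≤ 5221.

√1679 = [40; 1, 39, 1, 80, …] (period length 4).
Convergents:
  p_0/q_0 = 40/1
  p_1/q_1 = 41/1
  p_2/q_2 = 1639/40
  p_3/q_3 = 1680/41
  p_4/q_4 = 136039/3320
  p_5/q_5 = 137719/3361
  p_6/q_6 = 5507080/134399
q_5 = 3361 ≤ 5221 < 134399 = q_6, so the answer is 137719/3361.

137719/3361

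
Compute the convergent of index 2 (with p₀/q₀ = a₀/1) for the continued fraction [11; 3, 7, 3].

Using pₖ = aₖpₖ₋₁ + pₖ₋₂, qₖ = aₖqₖ₋₁ + qₖ₋₂ (with p₋₁=1, p₋₂=0, q₋₁=0, q₋₂=1):
  k=0: a=11, p=11, q=1
  k=1: a=3, p=34, q=3
  k=2: a=7, p=249, q=22

249/22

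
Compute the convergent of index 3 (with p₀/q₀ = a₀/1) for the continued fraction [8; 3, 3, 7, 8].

606/73

Using pₖ = aₖpₖ₋₁ + pₖ₋₂, qₖ = aₖqₖ₋₁ + qₖ₋₂ (with p₋₁=1, p₋₂=0, q₋₁=0, q₋₂=1):
  k=0: a=8, p=8, q=1
  k=1: a=3, p=25, q=3
  k=2: a=3, p=83, q=10
  k=3: a=7, p=606, q=73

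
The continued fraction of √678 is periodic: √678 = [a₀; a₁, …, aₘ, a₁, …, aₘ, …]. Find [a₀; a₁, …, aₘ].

[26; 26, 52]

a₀ = ⌊√678⌋ = 26.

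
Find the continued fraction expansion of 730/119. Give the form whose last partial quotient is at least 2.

[6; 7, 2, 3, 2]

730 = 6·119 + 16
119 = 7·16 + 7
16 = 2·7 + 2
7 = 3·2 + 1
2 = 2·1 + 0  (stop)
So 730/119 = [6; 7, 2, 3, 2].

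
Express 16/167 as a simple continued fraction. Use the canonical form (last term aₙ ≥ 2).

16 = 0*167 + 16
167 = 10*16 + 7
16 = 2*7 + 2
7 = 3*2 + 1
2 = 2*1 + 0  (stop)
So 16/167 = [0; 10, 2, 3, 2].

[0; 10, 2, 3, 2]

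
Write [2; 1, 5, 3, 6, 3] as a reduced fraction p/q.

Using pₖ = aₖpₖ₋₁ + pₖ₋₂ and qₖ = aₖqₖ₋₁ + qₖ₋₂:
  k=0: a=2, p=2, q=1
  k=1: a=1, p=3, q=1
  k=2: a=5, p=17, q=6
  k=3: a=3, p=54, q=19
  k=4: a=6, p=341, q=120
  k=5: a=3, p=1077, q=379

1077/379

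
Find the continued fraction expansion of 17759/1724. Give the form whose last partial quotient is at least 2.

[10; 3, 3, 9, 3, 1, 1, 2]

17759 = 10*1724 + 519
1724 = 3*519 + 167
519 = 3*167 + 18
167 = 9*18 + 5
18 = 3*5 + 3
5 = 1*3 + 2
3 = 1*2 + 1
2 = 2*1 + 0  (stop)
So 17759/1724 = [10; 3, 3, 9, 3, 1, 1, 2].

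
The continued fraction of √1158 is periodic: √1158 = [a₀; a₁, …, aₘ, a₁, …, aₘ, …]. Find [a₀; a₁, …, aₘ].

[34; 34, 68]

a₀ = ⌊√1158⌋ = 34.
With m₀=0, d₀=1 and mₖ₊₁ = dₖaₖ − mₖ, dₖ₊₁ = (n − mₖ₊₁²)/dₖ, aₖ₊₁ = ⌊(a₀+mₖ₊₁)/dₖ₊₁⌋:
  k=1: m=34, d=2, a=34
  k=2: m=34, d=1, a=68
d=1 and a=2a₀=68 at k=2, so the next step gives (m, d) = (34, 2) again — its k=1 value — and the period has length 2.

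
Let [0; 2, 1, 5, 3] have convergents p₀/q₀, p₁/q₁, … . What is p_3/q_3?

6/17

Using pₖ = aₖpₖ₋₁ + pₖ₋₂, qₖ = aₖqₖ₋₁ + qₖ₋₂ (with p₋₁=1, p₋₂=0, q₋₁=0, q₋₂=1):
  k=0: a=0, p=0, q=1
  k=1: a=2, p=1, q=2
  k=2: a=1, p=1, q=3
  k=3: a=5, p=6, q=17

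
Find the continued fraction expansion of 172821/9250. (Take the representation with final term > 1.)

172821 = 18*9250 + 6321
9250 = 1*6321 + 2929
6321 = 2*2929 + 463
2929 = 6*463 + 151
463 = 3*151 + 10
151 = 15*10 + 1
10 = 10*1 + 0  (stop)
So 172821/9250 = [18; 1, 2, 6, 3, 15, 10].

[18; 1, 2, 6, 3, 15, 10]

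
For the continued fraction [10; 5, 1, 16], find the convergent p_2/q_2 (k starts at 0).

Using pₖ = aₖpₖ₋₁ + pₖ₋₂, qₖ = aₖqₖ₋₁ + qₖ₋₂ (with p₋₁=1, p₋₂=0, q₋₁=0, q₋₂=1):
  k=0: a=10, p=10, q=1
  k=1: a=5, p=51, q=5
  k=2: a=1, p=61, q=6

61/6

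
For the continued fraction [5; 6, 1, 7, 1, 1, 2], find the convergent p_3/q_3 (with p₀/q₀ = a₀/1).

Using pₖ = aₖpₖ₋₁ + pₖ₋₂, qₖ = aₖqₖ₋₁ + qₖ₋₂ (with p₋₁=1, p₋₂=0, q₋₁=0, q₋₂=1):
  k=0: a=5, p=5, q=1
  k=1: a=6, p=31, q=6
  k=2: a=1, p=36, q=7
  k=3: a=7, p=283, q=55

283/55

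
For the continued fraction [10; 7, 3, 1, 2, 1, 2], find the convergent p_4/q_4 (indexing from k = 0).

Using pₖ = aₖpₖ₋₁ + pₖ₋₂, qₖ = aₖqₖ₋₁ + qₖ₋₂ (with p₋₁=1, p₋₂=0, q₋₁=0, q₋₂=1):
  k=0: a=10, p=10, q=1
  k=1: a=7, p=71, q=7
  k=2: a=3, p=223, q=22
  k=3: a=1, p=294, q=29
  k=4: a=2, p=811, q=80

811/80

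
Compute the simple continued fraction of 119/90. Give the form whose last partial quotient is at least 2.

119 = 1·90 + 29
90 = 3·29 + 3
29 = 9·3 + 2
3 = 1·2 + 1
2 = 2·1 + 0  (stop)
So 119/90 = [1; 3, 9, 1, 2].

[1; 3, 9, 1, 2]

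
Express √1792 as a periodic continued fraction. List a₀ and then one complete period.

a₀ = ⌊√1792⌋ = 42.
With m₀=0, d₀=1 and mₖ₊₁ = dₖaₖ − mₖ, dₖ₊₁ = (n − mₖ₊₁²)/dₖ, aₖ₊₁ = ⌊(a₀+mₖ₊₁)/dₖ₊₁⌋:
  k=1: m=42, d=28, a=3
  k=2: m=42, d=1, a=84
d=1 and a=2a₀=84 at k=2, so the next step gives (m, d) = (42, 28) again — its k=1 value — and the period has length 2.

[42; 3, 84]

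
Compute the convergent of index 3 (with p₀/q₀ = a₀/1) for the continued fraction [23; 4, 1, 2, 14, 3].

Using pₖ = aₖpₖ₋₁ + pₖ₋₂, qₖ = aₖqₖ₋₁ + qₖ₋₂ (with p₋₁=1, p₋₂=0, q₋₁=0, q₋₂=1):
  k=0: a=23, p=23, q=1
  k=1: a=4, p=93, q=4
  k=2: a=1, p=116, q=5
  k=3: a=2, p=325, q=14

325/14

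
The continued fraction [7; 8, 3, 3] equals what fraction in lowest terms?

Using pₖ = aₖpₖ₋₁ + pₖ₋₂ and qₖ = aₖqₖ₋₁ + qₖ₋₂:
  k=0: a=7, p=7, q=1
  k=1: a=8, p=57, q=8
  k=2: a=3, p=178, q=25
  k=3: a=3, p=591, q=83

591/83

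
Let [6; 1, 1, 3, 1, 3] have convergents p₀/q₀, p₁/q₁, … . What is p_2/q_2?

Using pₖ = aₖpₖ₋₁ + pₖ₋₂, qₖ = aₖqₖ₋₁ + qₖ₋₂ (with p₋₁=1, p₋₂=0, q₋₁=0, q₋₂=1):
  k=0: a=6, p=6, q=1
  k=1: a=1, p=7, q=1
  k=2: a=1, p=13, q=2

13/2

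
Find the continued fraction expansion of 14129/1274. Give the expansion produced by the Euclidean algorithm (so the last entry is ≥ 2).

14129 = 11*1274 + 115
1274 = 11*115 + 9
115 = 12*9 + 7
9 = 1*7 + 2
7 = 3*2 + 1
2 = 2*1 + 0  (stop)
So 14129/1274 = [11; 11, 12, 1, 3, 2].

[11; 11, 12, 1, 3, 2]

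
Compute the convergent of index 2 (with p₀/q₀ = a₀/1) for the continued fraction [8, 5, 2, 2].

90/11

Using pₖ = aₖpₖ₋₁ + pₖ₋₂, qₖ = aₖqₖ₋₁ + qₖ₋₂ (with p₋₁=1, p₋₂=0, q₋₁=0, q₋₂=1):
  k=0: a=8, p=8, q=1
  k=1: a=5, p=41, q=5
  k=2: a=2, p=90, q=11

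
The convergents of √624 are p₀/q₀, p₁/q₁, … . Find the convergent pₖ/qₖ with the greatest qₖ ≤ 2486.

61176/2449

√624 = [24; 1, 48, …] (period length 2).
Convergents:
  p_0/q_0 = 24/1
  p_1/q_1 = 25/1
  p_2/q_2 = 1224/49
  p_3/q_3 = 1249/50
  p_4/q_4 = 61176/2449
  p_5/q_5 = 62425/2499
q_4 = 2449 ≤ 2486 < 2499 = q_5, so the answer is 61176/2449.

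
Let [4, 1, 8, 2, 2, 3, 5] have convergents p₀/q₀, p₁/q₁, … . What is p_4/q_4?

Using pₖ = aₖpₖ₋₁ + pₖ₋₂, qₖ = aₖqₖ₋₁ + qₖ₋₂ (with p₋₁=1, p₋₂=0, q₋₁=0, q₋₂=1):
  k=0: a=4, p=4, q=1
  k=1: a=1, p=5, q=1
  k=2: a=8, p=44, q=9
  k=3: a=2, p=93, q=19
  k=4: a=2, p=230, q=47

230/47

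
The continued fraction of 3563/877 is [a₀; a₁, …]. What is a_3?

3563 = 4·877 + 55   →  a_0 = 4
877 = 15·55 + 52   →  a_1 = 15
55 = 1·52 + 3   →  a_2 = 1
52 = 17·3 + 1   →  a_3 = 17

17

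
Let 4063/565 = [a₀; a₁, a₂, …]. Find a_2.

4

4063 = 7·565 + 108   →  a_0 = 7
565 = 5·108 + 25   →  a_1 = 5
108 = 4·25 + 8   →  a_2 = 4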